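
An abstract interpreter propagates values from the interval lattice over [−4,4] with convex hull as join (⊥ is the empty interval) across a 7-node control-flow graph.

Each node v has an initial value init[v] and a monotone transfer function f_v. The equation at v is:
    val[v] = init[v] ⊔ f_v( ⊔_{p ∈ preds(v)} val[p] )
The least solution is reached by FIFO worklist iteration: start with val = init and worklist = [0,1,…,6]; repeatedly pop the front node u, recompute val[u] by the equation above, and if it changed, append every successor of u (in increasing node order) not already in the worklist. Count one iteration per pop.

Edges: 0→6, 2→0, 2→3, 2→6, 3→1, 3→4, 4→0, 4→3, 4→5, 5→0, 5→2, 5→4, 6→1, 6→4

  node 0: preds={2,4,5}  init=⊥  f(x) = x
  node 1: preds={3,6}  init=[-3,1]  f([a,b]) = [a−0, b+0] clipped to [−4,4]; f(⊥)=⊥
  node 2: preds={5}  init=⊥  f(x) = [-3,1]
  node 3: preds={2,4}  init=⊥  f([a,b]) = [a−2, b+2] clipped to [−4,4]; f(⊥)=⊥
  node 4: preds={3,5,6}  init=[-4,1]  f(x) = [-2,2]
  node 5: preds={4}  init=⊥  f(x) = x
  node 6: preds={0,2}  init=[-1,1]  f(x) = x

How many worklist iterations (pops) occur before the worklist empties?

Trace (15 dequeues):
  [1] u=0 | in [-4,1] | out [-4,1] | prev ⊥ | push {}
  [2] u=1 | in [-1,1] | out [-3,1] | ==
  [3] u=2 | in ⊥ | out [-3,1] | prev ⊥ | push {0}
  [4] u=3 | in [-4,1] | out [-4,3] | prev ⊥ | push {1}
  [5] u=4 | in [-4,3] | out [-4,2] | prev [-4,1] | push {3}
  [6] u=5 | in [-4,2] | out [-4,2] | prev ⊥ | push {2,4}
  [7] u=6 | in [-4,1] | out [-4,1] | prev [-1,1] | push {}
  [8] u=0 | in [-4,2] | out [-4,2] | prev [-4,1] | push {6}
  [9] u=1 | in [-4,3] | out [-4,3] | prev [-3,1] | push {}
  [10] u=3 | in [-4,2] | out [-4,4] | prev [-4,3] | push {1}
  [11] u=2 | in [-4,2] | out [-3,1] | ==
  [12] u=4 | in [-4,4] | out [-4,2] | ==
  [13] u=6 | in [-4,2] | out [-4,2] | prev [-4,1] | push {4}
  [14] u=1 | in [-4,4] | out [-4,4] | prev [-4,3] | push {}
  [15] u=4 | in [-4,4] | out [-4,2] | ==

Converged values:
  [0] [-4,2]
  [1] [-4,4]
  [2] [-3,1]
  [3] [-4,4]
  [4] [-4,2]
  [5] [-4,2]
  [6] [-4,2]

15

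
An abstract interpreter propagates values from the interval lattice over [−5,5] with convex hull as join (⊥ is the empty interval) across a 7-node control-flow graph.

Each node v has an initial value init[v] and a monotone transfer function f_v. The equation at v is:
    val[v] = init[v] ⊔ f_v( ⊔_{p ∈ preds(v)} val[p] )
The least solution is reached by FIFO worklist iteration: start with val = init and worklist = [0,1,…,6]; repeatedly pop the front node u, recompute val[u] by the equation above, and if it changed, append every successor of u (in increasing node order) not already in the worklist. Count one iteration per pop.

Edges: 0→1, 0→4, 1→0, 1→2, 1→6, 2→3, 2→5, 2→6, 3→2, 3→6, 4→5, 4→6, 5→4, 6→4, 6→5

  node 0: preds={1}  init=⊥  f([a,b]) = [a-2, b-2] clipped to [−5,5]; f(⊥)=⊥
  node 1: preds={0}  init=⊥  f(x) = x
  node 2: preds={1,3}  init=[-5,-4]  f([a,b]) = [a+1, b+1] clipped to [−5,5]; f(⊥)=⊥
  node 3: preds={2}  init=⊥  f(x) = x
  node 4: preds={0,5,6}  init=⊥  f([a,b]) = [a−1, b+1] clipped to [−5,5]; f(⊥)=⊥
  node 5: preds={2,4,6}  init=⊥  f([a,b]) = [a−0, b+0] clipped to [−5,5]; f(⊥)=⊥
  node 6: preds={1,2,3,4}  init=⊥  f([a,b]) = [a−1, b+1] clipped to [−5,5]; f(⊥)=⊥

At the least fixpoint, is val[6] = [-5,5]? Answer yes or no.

yes

Worklist (52 pops):
  #1 pop 0: in=⊥ → ⊥ (no change)
  #2 pop 1: in=⊥ → ⊥ (no change)
  #3 pop 2: in=⊥ → [-5,-4] (no change)
  #4 pop 3: in=[-5,-4] → [-5,-4] (was ⊥); enqueue [2]
  #5 pop 4: in=⊥ → ⊥ (no change)
  #6 pop 5: in=[-5,-4] → [-5,-4] (was ⊥); enqueue [4]
  #7 pop 6: in=[-5,-4] → [-5,-3] (was ⊥); enqueue [5]
  #8 pop 2: in=[-5,-4] → [-5,-3] (was [-5,-4]); enqueue [3,6]
  #9 pop 4: in=[-5,-3] → [-5,-2] (was ⊥); enqueue []
  #10 pop 5: in=[-5,-2] → [-5,-2] (was [-5,-4]); enqueue [4]
  #11 pop 3: in=[-5,-3] → [-5,-3] (was [-5,-4]); enqueue [2]
  #12 pop 6: in=[-5,-2] → [-5,-1] (was [-5,-3]); enqueue [5]
  #13 pop 4: in=[-5,-1] → [-5,0] (was [-5,-2]); enqueue [6]
  #14 pop 2: in=[-5,-3] → [-5,-2] (was [-5,-3]); enqueue [3]
  #15 pop 5: in=[-5,0] → [-5,0] (was [-5,-2]); enqueue [4]
  #16 pop 6: in=[-5,0] → [-5,1] (was [-5,-1]); enqueue [5]
  #17 pop 3: in=[-5,-2] → [-5,-2] (was [-5,-3]); enqueue [2,6]
  #18 pop 4: in=[-5,1] → [-5,2] (was [-5,0]); enqueue []
  #19 pop 5: in=[-5,2] → [-5,2] (was [-5,0]); enqueue [4]
  #20 pop 2: in=[-5,-2] → [-5,-1] (was [-5,-2]); enqueue [3,5]
  #21 pop 6: in=[-5,2] → [-5,3] (was [-5,1]); enqueue []
  #22 pop 4: in=[-5,3] → [-5,4] (was [-5,2]); enqueue [6]
  #23 pop 3: in=[-5,-1] → [-5,-1] (was [-5,-2]); enqueue [2]
  #24 pop 5: in=[-5,4] → [-5,4] (was [-5,2]); enqueue [4]
  #25 pop 6: in=[-5,4] → [-5,5] (was [-5,3]); enqueue [5]
  #26 pop 2: in=[-5,-1] → [-5,0] (was [-5,-1]); enqueue [3,6]
  #27 pop 4: in=[-5,5] → [-5,5] (was [-5,4]); enqueue []
  #28 pop 5: in=[-5,5] → [-5,5] (was [-5,4]); enqueue [4]
  #29 pop 3: in=[-5,0] → [-5,0] (was [-5,-1]); enqueue [2]
  #30 pop 6: in=[-5,5] → [-5,5] (no change)
  #31 pop 4: in=[-5,5] → [-5,5] (no change)
  #32 pop 2: in=[-5,0] → [-5,1] (was [-5,0]); enqueue [3,5,6]
  #33 pop 3: in=[-5,1] → [-5,1] (was [-5,0]); enqueue [2]
  #34 pop 5: in=[-5,5] → [-5,5] (no change)
  #35 pop 6: in=[-5,5] → [-5,5] (no change)
  #36 pop 2: in=[-5,1] → [-5,2] (was [-5,1]); enqueue [3,5,6]
  #37 pop 3: in=[-5,2] → [-5,2] (was [-5,1]); enqueue [2]
  #38 pop 5: in=[-5,5] → [-5,5] (no change)
  #39 pop 6: in=[-5,5] → [-5,5] (no change)
  #40 pop 2: in=[-5,2] → [-5,3] (was [-5,2]); enqueue [3,5,6]
  #41 pop 3: in=[-5,3] → [-5,3] (was [-5,2]); enqueue [2]
  #42 pop 5: in=[-5,5] → [-5,5] (no change)
  #43 pop 6: in=[-5,5] → [-5,5] (no change)
  #44 pop 2: in=[-5,3] → [-5,4] (was [-5,3]); enqueue [3,5,6]
  #45 pop 3: in=[-5,4] → [-5,4] (was [-5,3]); enqueue [2]
  #46 pop 5: in=[-5,5] → [-5,5] (no change)
  #47 pop 6: in=[-5,5] → [-5,5] (no change)
  #48 pop 2: in=[-5,4] → [-5,5] (was [-5,4]); enqueue [3,5,6]
  #49 pop 3: in=[-5,5] → [-5,5] (was [-5,4]); enqueue [2]
  #50 pop 5: in=[-5,5] → [-5,5] (no change)
  #51 pop 6: in=[-5,5] → [-5,5] (no change)
  #52 pop 2: in=[-5,5] → [-5,5] (no change)

Fixpoint:
  val[0] = ⊥
  val[1] = ⊥
  val[2] = [-5,5]
  val[3] = [-5,5]
  val[4] = [-5,5]
  val[5] = [-5,5]
  val[6] = [-5,5]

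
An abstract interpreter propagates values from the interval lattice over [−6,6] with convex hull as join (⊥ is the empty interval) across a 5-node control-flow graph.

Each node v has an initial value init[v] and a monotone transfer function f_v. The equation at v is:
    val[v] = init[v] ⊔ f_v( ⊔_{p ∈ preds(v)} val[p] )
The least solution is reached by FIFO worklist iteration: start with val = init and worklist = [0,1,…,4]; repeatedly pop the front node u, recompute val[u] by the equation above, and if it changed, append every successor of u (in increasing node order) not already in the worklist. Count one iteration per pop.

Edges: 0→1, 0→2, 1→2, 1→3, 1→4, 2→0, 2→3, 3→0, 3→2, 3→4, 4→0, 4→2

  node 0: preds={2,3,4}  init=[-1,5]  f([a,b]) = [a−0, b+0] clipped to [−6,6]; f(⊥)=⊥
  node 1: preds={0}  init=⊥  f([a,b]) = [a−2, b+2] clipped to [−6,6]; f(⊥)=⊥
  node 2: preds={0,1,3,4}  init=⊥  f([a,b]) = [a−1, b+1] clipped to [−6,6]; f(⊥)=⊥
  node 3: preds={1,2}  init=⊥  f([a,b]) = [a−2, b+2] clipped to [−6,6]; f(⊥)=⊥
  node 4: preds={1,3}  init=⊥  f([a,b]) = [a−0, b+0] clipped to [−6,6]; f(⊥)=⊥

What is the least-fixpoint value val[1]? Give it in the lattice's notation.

[-6,6]

Worklist (12 pops):
  #1 pop 0: in=⊥ → [-1,5] (no change)
  #2 pop 1: in=[-1,5] → [-3,6] (was ⊥); enqueue []
  #3 pop 2: in=[-3,6] → [-4,6] (was ⊥); enqueue [0]
  #4 pop 3: in=[-4,6] → [-6,6] (was ⊥); enqueue [2]
  #5 pop 4: in=[-6,6] → [-6,6] (was ⊥); enqueue []
  #6 pop 0: in=[-6,6] → [-6,6] (was [-1,5]); enqueue [1]
  #7 pop 2: in=[-6,6] → [-6,6] (was [-4,6]); enqueue [0,3]
  #8 pop 1: in=[-6,6] → [-6,6] (was [-3,6]); enqueue [2,4]
  #9 pop 0: in=[-6,6] → [-6,6] (no change)
  #10 pop 3: in=[-6,6] → [-6,6] (no change)
  #11 pop 2: in=[-6,6] → [-6,6] (no change)
  #12 pop 4: in=[-6,6] → [-6,6] (no change)

Fixpoint:
  val[0] = [-6,6]
  val[1] = [-6,6]
  val[2] = [-6,6]
  val[3] = [-6,6]
  val[4] = [-6,6]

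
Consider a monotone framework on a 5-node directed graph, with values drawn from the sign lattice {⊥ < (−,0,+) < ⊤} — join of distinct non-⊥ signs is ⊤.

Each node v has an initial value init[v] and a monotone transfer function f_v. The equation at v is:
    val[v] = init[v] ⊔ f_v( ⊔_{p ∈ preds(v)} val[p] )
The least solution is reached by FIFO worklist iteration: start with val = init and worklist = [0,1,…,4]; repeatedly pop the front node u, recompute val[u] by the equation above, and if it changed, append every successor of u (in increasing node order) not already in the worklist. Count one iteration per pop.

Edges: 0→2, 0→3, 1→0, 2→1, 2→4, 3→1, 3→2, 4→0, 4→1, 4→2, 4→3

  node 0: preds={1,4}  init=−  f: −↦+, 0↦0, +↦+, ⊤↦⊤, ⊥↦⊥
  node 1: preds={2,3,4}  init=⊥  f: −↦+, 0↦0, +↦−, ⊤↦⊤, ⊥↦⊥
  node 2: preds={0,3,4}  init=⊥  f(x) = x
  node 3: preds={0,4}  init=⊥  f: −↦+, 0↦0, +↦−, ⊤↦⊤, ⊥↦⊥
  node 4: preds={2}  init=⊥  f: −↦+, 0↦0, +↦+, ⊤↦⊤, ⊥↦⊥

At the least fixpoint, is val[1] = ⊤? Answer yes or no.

Worklist (15 pops):
  #1 pop 0: in=⊥ → − (no change)
  #2 pop 1: in=⊥ → ⊥ (no change)
  #3 pop 2: in=− → − (was ⊥); enqueue [1]
  #4 pop 3: in=− → + (was ⊥); enqueue [2]
  #5 pop 4: in=− → + (was ⊥); enqueue [0,3]
  #6 pop 1: in=⊤ → ⊤ (was ⊥); enqueue []
  #7 pop 2: in=⊤ → ⊤ (was −); enqueue [1,4]
  #8 pop 0: in=⊤ → ⊤ (was −); enqueue [2]
  #9 pop 3: in=⊤ → ⊤ (was +); enqueue []
  #10 pop 1: in=⊤ → ⊤ (no change)
  #11 pop 4: in=⊤ → ⊤ (was +); enqueue [0,1,3]
  #12 pop 2: in=⊤ → ⊤ (no change)
  #13 pop 0: in=⊤ → ⊤ (no change)
  #14 pop 1: in=⊤ → ⊤ (no change)
  #15 pop 3: in=⊤ → ⊤ (no change)

Fixpoint:
  val[0] = ⊤
  val[1] = ⊤
  val[2] = ⊤
  val[3] = ⊤
  val[4] = ⊤

yes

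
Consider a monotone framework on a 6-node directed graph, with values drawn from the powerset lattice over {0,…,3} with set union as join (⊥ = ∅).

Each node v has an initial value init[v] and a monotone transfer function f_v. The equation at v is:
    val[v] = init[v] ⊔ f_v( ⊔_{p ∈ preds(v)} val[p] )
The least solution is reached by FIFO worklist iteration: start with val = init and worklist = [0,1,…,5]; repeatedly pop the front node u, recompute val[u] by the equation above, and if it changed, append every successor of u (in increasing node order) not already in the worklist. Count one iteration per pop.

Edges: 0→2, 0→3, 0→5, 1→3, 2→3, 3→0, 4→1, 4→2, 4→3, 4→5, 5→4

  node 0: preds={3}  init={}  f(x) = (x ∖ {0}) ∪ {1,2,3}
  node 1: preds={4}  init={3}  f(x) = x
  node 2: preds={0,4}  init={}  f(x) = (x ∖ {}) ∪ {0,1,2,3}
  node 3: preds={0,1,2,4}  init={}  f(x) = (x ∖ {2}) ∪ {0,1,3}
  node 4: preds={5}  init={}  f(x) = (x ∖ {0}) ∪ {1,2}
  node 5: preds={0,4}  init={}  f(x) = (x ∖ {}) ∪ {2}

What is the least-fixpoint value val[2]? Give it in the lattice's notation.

Trace (15 dequeues):
  [1] u=0 | in {} | out {1,2,3} | prev {} | push {}
  [2] u=1 | in {} | out {3} | ==
  [3] u=2 | in {1,2,3} | out {0,1,2,3} | prev {} | push {}
  [4] u=3 | in {0,1,2,3} | out {0,1,3} | prev {} | push {0}
  [5] u=4 | in {} | out {1,2} | prev {} | push {1,2,3}
  [6] u=5 | in {1,2,3} | out {1,2,3} | prev {} | push {4}
  [7] u=0 | in {0,1,3} | out {1,2,3} | ==
  [8] u=1 | in {1,2} | out {1,2,3} | prev {3} | push {}
  [9] u=2 | in {1,2,3} | out {0,1,2,3} | ==
  [10] u=3 | in {0,1,2,3} | out {0,1,3} | ==
  [11] u=4 | in {1,2,3} | out {1,2,3} | prev {1,2} | push {1,2,3,5}
  [12] u=1 | in {1,2,3} | out {1,2,3} | ==
  [13] u=2 | in {1,2,3} | out {0,1,2,3} | ==
  [14] u=3 | in {0,1,2,3} | out {0,1,3} | ==
  [15] u=5 | in {1,2,3} | out {1,2,3} | ==

Converged values:
  [0] {1,2,3}
  [1] {1,2,3}
  [2] {0,1,2,3}
  [3] {0,1,3}
  [4] {1,2,3}
  [5] {1,2,3}

{0,1,2,3}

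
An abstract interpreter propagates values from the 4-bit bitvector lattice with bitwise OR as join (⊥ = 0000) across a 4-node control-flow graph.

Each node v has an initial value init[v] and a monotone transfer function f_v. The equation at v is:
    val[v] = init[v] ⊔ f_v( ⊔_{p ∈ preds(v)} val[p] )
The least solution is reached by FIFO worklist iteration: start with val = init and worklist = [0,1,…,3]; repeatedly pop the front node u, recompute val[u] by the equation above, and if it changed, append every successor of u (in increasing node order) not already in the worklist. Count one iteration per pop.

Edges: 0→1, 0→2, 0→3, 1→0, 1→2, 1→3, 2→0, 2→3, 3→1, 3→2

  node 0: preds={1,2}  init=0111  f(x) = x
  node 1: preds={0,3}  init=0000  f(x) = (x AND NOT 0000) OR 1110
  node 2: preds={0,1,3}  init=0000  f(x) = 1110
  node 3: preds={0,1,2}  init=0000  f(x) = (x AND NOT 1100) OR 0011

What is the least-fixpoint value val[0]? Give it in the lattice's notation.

Worklist (8 pops):
  #1 pop 0: in=0000 → 0111 (no change)
  #2 pop 1: in=0111 → 1111 (was 0000); enqueue [0]
  #3 pop 2: in=1111 → 1110 (was 0000); enqueue []
  #4 pop 3: in=1111 → 0011 (was 0000); enqueue [1,2]
  #5 pop 0: in=1111 → 1111 (was 0111); enqueue [3]
  #6 pop 1: in=1111 → 1111 (no change)
  #7 pop 2: in=1111 → 1110 (no change)
  #8 pop 3: in=1111 → 0011 (no change)

Fixpoint:
  val[0] = 1111
  val[1] = 1111
  val[2] = 1110
  val[3] = 0011

1111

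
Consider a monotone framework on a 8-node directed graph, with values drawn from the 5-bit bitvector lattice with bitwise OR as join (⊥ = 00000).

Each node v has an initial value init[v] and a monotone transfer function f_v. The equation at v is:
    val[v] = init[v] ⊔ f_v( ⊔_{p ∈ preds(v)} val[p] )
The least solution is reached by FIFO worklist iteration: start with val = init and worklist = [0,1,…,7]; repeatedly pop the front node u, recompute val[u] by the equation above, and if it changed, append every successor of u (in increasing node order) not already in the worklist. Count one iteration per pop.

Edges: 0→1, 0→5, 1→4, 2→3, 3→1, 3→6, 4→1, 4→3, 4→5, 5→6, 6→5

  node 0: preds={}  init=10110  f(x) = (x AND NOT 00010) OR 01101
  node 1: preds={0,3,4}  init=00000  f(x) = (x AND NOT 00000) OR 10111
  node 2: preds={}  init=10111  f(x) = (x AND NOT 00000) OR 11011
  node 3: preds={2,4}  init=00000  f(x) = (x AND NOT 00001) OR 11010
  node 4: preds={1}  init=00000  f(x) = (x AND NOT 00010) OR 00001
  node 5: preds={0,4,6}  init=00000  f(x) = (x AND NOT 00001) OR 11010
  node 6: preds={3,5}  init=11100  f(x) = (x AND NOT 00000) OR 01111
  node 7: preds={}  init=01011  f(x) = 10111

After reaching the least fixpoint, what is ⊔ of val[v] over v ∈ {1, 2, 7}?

11111

Iteration log — 11 steps:
  step 1. node 0  ⊔preds=00000  new=11111  old=10110  +wl: 
  step 2. node 1  ⊔preds=11111  new=11111  old=00000  +wl: 
  step 3. node 2  ⊔preds=00000  new=11111  old=10111  +wl: 
  step 4. node 3  ⊔preds=11111  new=11110  old=00000  +wl: 1
  step 5. node 4  ⊔preds=11111  new=11101  old=00000  +wl: 3
  step 6. node 5  ⊔preds=11111  new=11110  old=00000  +wl: 
  step 7. node 6  ⊔preds=11110  new=11111  old=11100  +wl: 5
  step 8. node 7  ⊔preds=00000  new=11111  old=01011  +wl: 
  step 9. node 1  ⊔preds=11111  new=11111  stable
  step 10. node 3  ⊔preds=11111  new=11110  stable
  step 11. node 5  ⊔preds=11111  new=11110  stable

Least fixpoint reached:
  node 0: 11111
  node 1: 11111
  node 2: 11111
  node 3: 11110
  node 4: 11101
  node 5: 11110
  node 6: 11111
  node 7: 11111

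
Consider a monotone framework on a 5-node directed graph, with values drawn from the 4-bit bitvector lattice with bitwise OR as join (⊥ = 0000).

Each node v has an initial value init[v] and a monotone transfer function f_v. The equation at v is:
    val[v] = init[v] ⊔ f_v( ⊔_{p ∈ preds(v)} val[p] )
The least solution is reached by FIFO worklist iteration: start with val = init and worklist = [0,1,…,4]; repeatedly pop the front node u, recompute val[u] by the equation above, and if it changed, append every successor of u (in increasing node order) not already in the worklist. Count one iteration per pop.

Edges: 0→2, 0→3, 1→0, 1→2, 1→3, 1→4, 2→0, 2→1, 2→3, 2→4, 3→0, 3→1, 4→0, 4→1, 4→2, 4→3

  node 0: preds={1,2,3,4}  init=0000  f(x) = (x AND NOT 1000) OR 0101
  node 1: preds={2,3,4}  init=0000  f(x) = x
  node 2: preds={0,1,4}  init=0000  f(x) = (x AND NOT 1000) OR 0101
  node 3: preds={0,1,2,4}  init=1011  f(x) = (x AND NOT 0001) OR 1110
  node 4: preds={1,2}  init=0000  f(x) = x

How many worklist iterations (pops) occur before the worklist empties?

Worklist (11 pops):
  #1 pop 0: in=1011 → 0111 (was 0000); enqueue []
  #2 pop 1: in=1011 → 1011 (was 0000); enqueue [0]
  #3 pop 2: in=1111 → 0111 (was 0000); enqueue [1]
  #4 pop 3: in=1111 → 1111 (was 1011); enqueue []
  #5 pop 4: in=1111 → 1111 (was 0000); enqueue [2,3]
  #6 pop 0: in=1111 → 0111 (no change)
  #7 pop 1: in=1111 → 1111 (was 1011); enqueue [0,4]
  #8 pop 2: in=1111 → 0111 (no change)
  #9 pop 3: in=1111 → 1111 (no change)
  #10 pop 0: in=1111 → 0111 (no change)
  #11 pop 4: in=1111 → 1111 (no change)

Fixpoint:
  val[0] = 0111
  val[1] = 1111
  val[2] = 0111
  val[3] = 1111
  val[4] = 1111

11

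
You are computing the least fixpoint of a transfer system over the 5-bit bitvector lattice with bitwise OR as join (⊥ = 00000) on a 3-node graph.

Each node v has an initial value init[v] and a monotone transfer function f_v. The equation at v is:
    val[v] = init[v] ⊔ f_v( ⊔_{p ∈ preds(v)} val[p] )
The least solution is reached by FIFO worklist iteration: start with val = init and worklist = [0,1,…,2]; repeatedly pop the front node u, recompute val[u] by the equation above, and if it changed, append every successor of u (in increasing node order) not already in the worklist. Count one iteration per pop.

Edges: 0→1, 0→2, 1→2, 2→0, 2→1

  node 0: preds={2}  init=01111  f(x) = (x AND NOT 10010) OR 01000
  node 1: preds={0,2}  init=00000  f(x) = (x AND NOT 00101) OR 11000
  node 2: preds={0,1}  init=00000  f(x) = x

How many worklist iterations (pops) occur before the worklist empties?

5

Iteration log — 5 steps:
  step 1. node 0  ⊔preds=00000  new=01111  stable
  step 2. node 1  ⊔preds=01111  new=11010  old=00000  +wl: 
  step 3. node 2  ⊔preds=11111  new=11111  old=00000  +wl: 0,1
  step 4. node 0  ⊔preds=11111  new=01111  stable
  step 5. node 1  ⊔preds=11111  new=11010  stable

Least fixpoint reached:
  node 0: 01111
  node 1: 11010
  node 2: 11111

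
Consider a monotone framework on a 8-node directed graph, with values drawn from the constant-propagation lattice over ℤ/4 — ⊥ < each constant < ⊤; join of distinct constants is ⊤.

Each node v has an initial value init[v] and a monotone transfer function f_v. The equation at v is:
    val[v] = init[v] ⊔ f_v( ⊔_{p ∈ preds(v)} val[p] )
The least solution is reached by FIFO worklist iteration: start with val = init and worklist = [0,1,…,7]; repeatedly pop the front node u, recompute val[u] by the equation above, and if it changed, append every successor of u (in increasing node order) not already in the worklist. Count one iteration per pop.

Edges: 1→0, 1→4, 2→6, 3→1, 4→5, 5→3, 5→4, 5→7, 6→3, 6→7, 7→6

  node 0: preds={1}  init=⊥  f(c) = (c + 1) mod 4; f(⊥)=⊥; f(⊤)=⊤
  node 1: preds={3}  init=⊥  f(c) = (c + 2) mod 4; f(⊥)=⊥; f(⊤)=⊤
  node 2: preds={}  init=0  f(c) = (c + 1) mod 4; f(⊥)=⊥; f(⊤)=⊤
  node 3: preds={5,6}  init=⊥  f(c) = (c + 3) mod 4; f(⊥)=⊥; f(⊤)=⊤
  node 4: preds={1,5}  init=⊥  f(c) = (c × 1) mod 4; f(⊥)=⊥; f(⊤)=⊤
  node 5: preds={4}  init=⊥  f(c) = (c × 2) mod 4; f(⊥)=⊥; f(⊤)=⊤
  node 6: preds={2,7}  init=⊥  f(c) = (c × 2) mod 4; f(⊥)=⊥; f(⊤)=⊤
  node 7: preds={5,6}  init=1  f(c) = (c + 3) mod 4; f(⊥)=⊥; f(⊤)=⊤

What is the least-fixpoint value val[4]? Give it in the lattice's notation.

Trace (17 dequeues):
  [1] u=0 | in ⊥ | out ⊥ | ==
  [2] u=1 | in ⊥ | out ⊥ | ==
  [3] u=2 | in ⊥ | out 0 | ==
  [4] u=3 | in ⊥ | out ⊥ | ==
  [5] u=4 | in ⊥ | out ⊥ | ==
  [6] u=5 | in ⊥ | out ⊥ | ==
  [7] u=6 | in ⊤ | out ⊤ | prev ⊥ | push {3}
  [8] u=7 | in ⊤ | out ⊤ | prev 1 | push {6}
  [9] u=3 | in ⊤ | out ⊤ | prev ⊥ | push {1}
  [10] u=6 | in ⊤ | out ⊤ | ==
  [11] u=1 | in ⊤ | out ⊤ | prev ⊥ | push {0,4}
  [12] u=0 | in ⊤ | out ⊤ | prev ⊥ | push {}
  [13] u=4 | in ⊤ | out ⊤ | prev ⊥ | push {5}
  [14] u=5 | in ⊤ | out ⊤ | prev ⊥ | push {3,4,7}
  [15] u=3 | in ⊤ | out ⊤ | ==
  [16] u=4 | in ⊤ | out ⊤ | ==
  [17] u=7 | in ⊤ | out ⊤ | ==

Converged values:
  [0] ⊤
  [1] ⊤
  [2] 0
  [3] ⊤
  [4] ⊤
  [5] ⊤
  [6] ⊤
  [7] ⊤

⊤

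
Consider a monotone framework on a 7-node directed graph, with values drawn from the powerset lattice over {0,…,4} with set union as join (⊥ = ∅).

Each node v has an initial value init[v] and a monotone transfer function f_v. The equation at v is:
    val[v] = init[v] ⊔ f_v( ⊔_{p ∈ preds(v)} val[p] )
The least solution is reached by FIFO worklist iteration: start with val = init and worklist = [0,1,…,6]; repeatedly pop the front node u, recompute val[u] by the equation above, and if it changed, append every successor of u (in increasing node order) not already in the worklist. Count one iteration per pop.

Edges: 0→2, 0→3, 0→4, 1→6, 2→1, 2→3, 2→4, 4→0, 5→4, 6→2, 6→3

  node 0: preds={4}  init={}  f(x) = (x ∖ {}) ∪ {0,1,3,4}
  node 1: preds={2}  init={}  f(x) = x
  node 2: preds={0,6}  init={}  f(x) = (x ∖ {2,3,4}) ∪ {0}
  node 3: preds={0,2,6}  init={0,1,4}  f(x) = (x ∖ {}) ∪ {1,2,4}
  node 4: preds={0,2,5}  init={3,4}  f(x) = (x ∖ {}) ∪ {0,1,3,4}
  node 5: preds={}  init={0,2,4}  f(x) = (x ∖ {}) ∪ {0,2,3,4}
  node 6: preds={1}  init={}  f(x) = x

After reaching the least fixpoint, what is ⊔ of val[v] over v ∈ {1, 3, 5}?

{0,1,2,3,4}

Trace (13 dequeues):
  [1] u=0 | in {3,4} | out {0,1,3,4} | prev {} | push {}
  [2] u=1 | in {} | out {} | ==
  [3] u=2 | in {0,1,3,4} | out {0,1} | prev {} | push {1}
  [4] u=3 | in {0,1,3,4} | out {0,1,2,3,4} | prev {0,1,4} | push {}
  [5] u=4 | in {0,1,2,3,4} | out {0,1,2,3,4} | prev {3,4} | push {0}
  [6] u=5 | in {} | out {0,2,3,4} | prev {0,2,4} | push {4}
  [7] u=6 | in {} | out {} | ==
  [8] u=1 | in {0,1} | out {0,1} | prev {} | push {6}
  [9] u=0 | in {0,1,2,3,4} | out {0,1,2,3,4} | prev {0,1,3,4} | push {2,3}
  [10] u=4 | in {0,1,2,3,4} | out {0,1,2,3,4} | ==
  [11] u=6 | in {0,1} | out {0,1} | prev {} | push {}
  [12] u=2 | in {0,1,2,3,4} | out {0,1} | ==
  [13] u=3 | in {0,1,2,3,4} | out {0,1,2,3,4} | ==

Converged values:
  [0] {0,1,2,3,4}
  [1] {0,1}
  [2] {0,1}
  [3] {0,1,2,3,4}
  [4] {0,1,2,3,4}
  [5] {0,2,3,4}
  [6] {0,1}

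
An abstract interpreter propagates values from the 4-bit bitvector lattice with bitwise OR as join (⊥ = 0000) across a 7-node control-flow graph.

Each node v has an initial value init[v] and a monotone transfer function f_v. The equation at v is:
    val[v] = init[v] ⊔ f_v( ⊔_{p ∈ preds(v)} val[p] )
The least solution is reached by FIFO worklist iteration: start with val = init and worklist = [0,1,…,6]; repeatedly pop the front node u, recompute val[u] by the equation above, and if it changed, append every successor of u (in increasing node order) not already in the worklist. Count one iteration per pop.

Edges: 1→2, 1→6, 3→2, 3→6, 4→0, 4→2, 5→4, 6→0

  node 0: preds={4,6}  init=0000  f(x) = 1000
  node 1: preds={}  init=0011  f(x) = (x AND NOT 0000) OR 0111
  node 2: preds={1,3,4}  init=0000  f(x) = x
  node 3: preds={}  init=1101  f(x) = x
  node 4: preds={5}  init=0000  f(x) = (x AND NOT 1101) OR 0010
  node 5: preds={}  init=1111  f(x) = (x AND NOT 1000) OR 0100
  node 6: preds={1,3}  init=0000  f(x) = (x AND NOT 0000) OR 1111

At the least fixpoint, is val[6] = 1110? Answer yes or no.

Trace (9 dequeues):
  [1] u=0 | in 0000 | out 1000 | prev 0000 | push {}
  [2] u=1 | in 0000 | out 0111 | prev 0011 | push {}
  [3] u=2 | in 1111 | out 1111 | prev 0000 | push {}
  [4] u=3 | in 0000 | out 1101 | ==
  [5] u=4 | in 1111 | out 0010 | prev 0000 | push {0,2}
  [6] u=5 | in 0000 | out 1111 | ==
  [7] u=6 | in 1111 | out 1111 | prev 0000 | push {}
  [8] u=0 | in 1111 | out 1000 | ==
  [9] u=2 | in 1111 | out 1111 | ==

Converged values:
  [0] 1000
  [1] 0111
  [2] 1111
  [3] 1101
  [4] 0010
  [5] 1111
  [6] 1111

no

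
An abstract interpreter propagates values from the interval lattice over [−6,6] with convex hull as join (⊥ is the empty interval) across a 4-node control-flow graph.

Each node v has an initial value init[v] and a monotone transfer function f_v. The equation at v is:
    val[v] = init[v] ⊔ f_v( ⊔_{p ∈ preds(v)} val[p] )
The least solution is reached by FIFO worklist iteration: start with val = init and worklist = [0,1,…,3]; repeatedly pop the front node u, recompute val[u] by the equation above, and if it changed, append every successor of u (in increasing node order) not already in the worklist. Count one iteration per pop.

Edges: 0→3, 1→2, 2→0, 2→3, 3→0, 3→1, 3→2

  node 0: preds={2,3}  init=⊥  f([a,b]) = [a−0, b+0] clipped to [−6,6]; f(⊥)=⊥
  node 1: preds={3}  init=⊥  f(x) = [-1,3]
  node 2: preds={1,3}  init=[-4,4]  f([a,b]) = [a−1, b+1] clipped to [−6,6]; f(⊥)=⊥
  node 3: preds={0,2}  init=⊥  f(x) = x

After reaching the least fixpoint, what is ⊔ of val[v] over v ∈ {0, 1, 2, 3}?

Trace (17 dequeues):
  [1] u=0 | in [-4,4] | out [-4,4] | prev ⊥ | push {}
  [2] u=1 | in ⊥ | out [-1,3] | prev ⊥ | push {}
  [3] u=2 | in [-1,3] | out [-4,4] | ==
  [4] u=3 | in [-4,4] | out [-4,4] | prev ⊥ | push {0,1,2}
  [5] u=0 | in [-4,4] | out [-4,4] | ==
  [6] u=1 | in [-4,4] | out [-1,3] | ==
  [7] u=2 | in [-4,4] | out [-5,5] | prev [-4,4] | push {0,3}
  [8] u=0 | in [-5,5] | out [-5,5] | prev [-4,4] | push {}
  [9] u=3 | in [-5,5] | out [-5,5] | prev [-4,4] | push {0,1,2}
  [10] u=0 | in [-5,5] | out [-5,5] | ==
  [11] u=1 | in [-5,5] | out [-1,3] | ==
  [12] u=2 | in [-5,5] | out [-6,6] | prev [-5,5] | push {0,3}
  [13] u=0 | in [-6,6] | out [-6,6] | prev [-5,5] | push {}
  [14] u=3 | in [-6,6] | out [-6,6] | prev [-5,5] | push {0,1,2}
  [15] u=0 | in [-6,6] | out [-6,6] | ==
  [16] u=1 | in [-6,6] | out [-1,3] | ==
  [17] u=2 | in [-6,6] | out [-6,6] | ==

Converged values:
  [0] [-6,6]
  [1] [-1,3]
  [2] [-6,6]
  [3] [-6,6]

[-6,6]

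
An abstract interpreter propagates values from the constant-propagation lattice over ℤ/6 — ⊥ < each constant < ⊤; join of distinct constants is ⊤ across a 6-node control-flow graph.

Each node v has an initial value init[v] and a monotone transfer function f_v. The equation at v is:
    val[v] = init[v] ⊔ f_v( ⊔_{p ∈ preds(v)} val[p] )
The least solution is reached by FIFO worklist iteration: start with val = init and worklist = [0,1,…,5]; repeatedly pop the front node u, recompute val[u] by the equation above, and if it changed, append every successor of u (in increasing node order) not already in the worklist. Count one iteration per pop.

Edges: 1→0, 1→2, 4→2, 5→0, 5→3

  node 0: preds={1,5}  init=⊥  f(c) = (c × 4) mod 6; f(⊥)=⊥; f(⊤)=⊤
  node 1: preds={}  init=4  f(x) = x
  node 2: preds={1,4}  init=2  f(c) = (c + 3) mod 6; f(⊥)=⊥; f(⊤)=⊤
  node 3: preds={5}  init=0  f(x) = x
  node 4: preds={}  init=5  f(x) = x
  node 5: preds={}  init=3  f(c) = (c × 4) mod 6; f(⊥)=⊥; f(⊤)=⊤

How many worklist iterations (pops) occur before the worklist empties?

6

Worklist (6 pops):
  #1 pop 0: in=⊤ → ⊤ (was ⊥); enqueue []
  #2 pop 1: in=⊥ → 4 (no change)
  #3 pop 2: in=⊤ → ⊤ (was 2); enqueue []
  #4 pop 3: in=3 → ⊤ (was 0); enqueue []
  #5 pop 4: in=⊥ → 5 (no change)
  #6 pop 5: in=⊥ → 3 (no change)

Fixpoint:
  val[0] = ⊤
  val[1] = 4
  val[2] = ⊤
  val[3] = ⊤
  val[4] = 5
  val[5] = 3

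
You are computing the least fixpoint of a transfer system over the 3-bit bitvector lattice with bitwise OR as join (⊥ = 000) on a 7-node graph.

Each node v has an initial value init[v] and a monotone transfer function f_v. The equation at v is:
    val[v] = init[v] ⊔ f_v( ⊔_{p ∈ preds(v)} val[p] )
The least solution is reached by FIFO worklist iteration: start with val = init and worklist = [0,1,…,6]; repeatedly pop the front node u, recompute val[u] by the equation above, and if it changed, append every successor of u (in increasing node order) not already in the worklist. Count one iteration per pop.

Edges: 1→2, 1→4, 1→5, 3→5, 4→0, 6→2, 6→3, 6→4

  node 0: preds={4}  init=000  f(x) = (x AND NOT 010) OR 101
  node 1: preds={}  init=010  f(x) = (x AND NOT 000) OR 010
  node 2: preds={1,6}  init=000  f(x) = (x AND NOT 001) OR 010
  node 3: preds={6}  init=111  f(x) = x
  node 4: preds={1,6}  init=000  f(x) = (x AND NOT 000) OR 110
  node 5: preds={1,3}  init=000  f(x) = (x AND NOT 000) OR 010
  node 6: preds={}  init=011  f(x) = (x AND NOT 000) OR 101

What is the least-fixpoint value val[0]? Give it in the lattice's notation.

101

Iteration log — 11 steps:
  step 1. node 0  ⊔preds=000  new=101  old=000  +wl: 
  step 2. node 1  ⊔preds=000  new=010  stable
  step 3. node 2  ⊔preds=011  new=010  old=000  +wl: 
  step 4. node 3  ⊔preds=011  new=111  stable
  step 5. node 4  ⊔preds=011  new=111  old=000  +wl: 0
  step 6. node 5  ⊔preds=111  new=111  old=000  +wl: 
  step 7. node 6  ⊔preds=000  new=111  old=011  +wl: 2,3,4
  step 8. node 0  ⊔preds=111  new=101  stable
  step 9. node 2  ⊔preds=111  new=110  old=010  +wl: 
  step 10. node 3  ⊔preds=111  new=111  stable
  step 11. node 4  ⊔preds=111  new=111  stable

Least fixpoint reached:
  node 0: 101
  node 1: 010
  node 2: 110
  node 3: 111
  node 4: 111
  node 5: 111
  node 6: 111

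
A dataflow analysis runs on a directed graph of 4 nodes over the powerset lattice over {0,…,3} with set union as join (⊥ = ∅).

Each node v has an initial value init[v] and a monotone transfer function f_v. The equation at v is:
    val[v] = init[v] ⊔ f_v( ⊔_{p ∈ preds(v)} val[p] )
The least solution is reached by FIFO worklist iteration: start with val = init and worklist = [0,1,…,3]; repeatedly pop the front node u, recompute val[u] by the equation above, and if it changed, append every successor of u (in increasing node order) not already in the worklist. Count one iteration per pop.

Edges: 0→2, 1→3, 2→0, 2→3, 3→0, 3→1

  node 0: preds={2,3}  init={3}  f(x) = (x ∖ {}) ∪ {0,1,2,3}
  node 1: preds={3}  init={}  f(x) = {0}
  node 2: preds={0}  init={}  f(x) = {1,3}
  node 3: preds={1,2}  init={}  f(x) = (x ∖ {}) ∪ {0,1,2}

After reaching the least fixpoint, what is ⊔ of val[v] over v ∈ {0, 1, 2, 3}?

Trace (6 dequeues):
  [1] u=0 | in {} | out {0,1,2,3} | prev {3} | push {}
  [2] u=1 | in {} | out {0} | prev {} | push {}
  [3] u=2 | in {0,1,2,3} | out {1,3} | prev {} | push {0}
  [4] u=3 | in {0,1,3} | out {0,1,2,3} | prev {} | push {1}
  [5] u=0 | in {0,1,2,3} | out {0,1,2,3} | ==
  [6] u=1 | in {0,1,2,3} | out {0} | ==

Converged values:
  [0] {0,1,2,3}
  [1] {0}
  [2] {1,3}
  [3] {0,1,2,3}

{0,1,2,3}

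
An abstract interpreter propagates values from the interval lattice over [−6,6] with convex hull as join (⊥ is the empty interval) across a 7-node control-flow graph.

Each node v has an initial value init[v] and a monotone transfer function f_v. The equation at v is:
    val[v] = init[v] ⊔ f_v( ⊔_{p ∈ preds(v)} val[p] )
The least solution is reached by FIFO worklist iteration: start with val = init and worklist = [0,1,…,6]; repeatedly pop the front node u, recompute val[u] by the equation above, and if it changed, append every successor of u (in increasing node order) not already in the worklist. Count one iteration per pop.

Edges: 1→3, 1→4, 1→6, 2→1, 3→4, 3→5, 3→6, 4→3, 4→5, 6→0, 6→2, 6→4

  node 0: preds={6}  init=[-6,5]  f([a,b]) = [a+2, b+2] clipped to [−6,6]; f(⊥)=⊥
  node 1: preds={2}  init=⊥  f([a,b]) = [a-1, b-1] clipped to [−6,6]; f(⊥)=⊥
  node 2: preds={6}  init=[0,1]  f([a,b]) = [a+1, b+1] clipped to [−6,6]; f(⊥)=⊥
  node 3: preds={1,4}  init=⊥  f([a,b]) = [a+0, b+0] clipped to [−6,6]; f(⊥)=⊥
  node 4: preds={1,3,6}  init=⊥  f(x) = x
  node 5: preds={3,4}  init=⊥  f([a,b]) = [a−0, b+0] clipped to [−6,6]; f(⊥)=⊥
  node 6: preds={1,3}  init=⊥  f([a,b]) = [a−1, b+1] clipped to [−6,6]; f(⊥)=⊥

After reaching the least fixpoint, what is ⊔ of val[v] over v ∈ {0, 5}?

Iteration log — 55 steps:
  step 1. node 0  ⊔preds=⊥  new=[-6,5]  stable
  step 2. node 1  ⊔preds=[0,1]  new=[-1,0]  old=⊥  +wl: 
  step 3. node 2  ⊔preds=⊥  new=[0,1]  stable
  step 4. node 3  ⊔preds=[-1,0]  new=[-1,0]  old=⊥  +wl: 
  step 5. node 4  ⊔preds=[-1,0]  new=[-1,0]  old=⊥  +wl: 3
  step 6. node 5  ⊔preds=[-1,0]  new=[-1,0]  old=⊥  +wl: 
  step 7. node 6  ⊔preds=[-1,0]  new=[-2,1]  old=⊥  +wl: 0,2,4
  step 8. node 3  ⊔preds=[-1,0]  new=[-1,0]  stable
  step 9. node 0  ⊔preds=[-2,1]  new=[-6,5]  stable
  step 10. node 2  ⊔preds=[-2,1]  new=[-1,2]  old=[0,1]  +wl: 1
  step 11. node 4  ⊔preds=[-2,1]  new=[-2,1]  old=[-1,0]  +wl: 3,5
  step 12. node 1  ⊔preds=[-1,2]  new=[-2,1]  old=[-1,0]  +wl: 4,6
  step 13. node 3  ⊔preds=[-2,1]  new=[-2,1]  old=[-1,0]  +wl: 
  step 14. node 5  ⊔preds=[-2,1]  new=[-2,1]  old=[-1,0]  +wl: 
  step 15. node 4  ⊔preds=[-2,1]  new=[-2,1]  stable
  step 16. node 6  ⊔preds=[-2,1]  new=[-3,2]  old=[-2,1]  +wl: 0,2,4
  step 17. node 0  ⊔preds=[-3,2]  new=[-6,5]  stable
  step 18. node 2  ⊔preds=[-3,2]  new=[-2,3]  old=[-1,2]  +wl: 1
  step 19. node 4  ⊔preds=[-3,2]  new=[-3,2]  old=[-2,1]  +wl: 3,5
  step 20. node 1  ⊔preds=[-2,3]  new=[-3,2]  old=[-2,1]  +wl: 4,6
  step 21. node 3  ⊔preds=[-3,2]  new=[-3,2]  old=[-2,1]  +wl: 
  step 22. node 5  ⊔preds=[-3,2]  new=[-3,2]  old=[-2,1]  +wl: 
  step 23. node 4  ⊔preds=[-3,2]  new=[-3,2]  stable
  step 24. node 6  ⊔preds=[-3,2]  new=[-4,3]  old=[-3,2]  +wl: 0,2,4
  step 25. node 0  ⊔preds=[-4,3]  new=[-6,5]  stable
  step 26. node 2  ⊔preds=[-4,3]  new=[-3,4]  old=[-2,3]  +wl: 1
  step 27. node 4  ⊔preds=[-4,3]  new=[-4,3]  old=[-3,2]  +wl: 3,5
  step 28. node 1  ⊔preds=[-3,4]  new=[-4,3]  old=[-3,2]  +wl: 4,6
  step 29. node 3  ⊔preds=[-4,3]  new=[-4,3]  old=[-3,2]  +wl: 
  step 30. node 5  ⊔preds=[-4,3]  new=[-4,3]  old=[-3,2]  +wl: 
  step 31. node 4  ⊔preds=[-4,3]  new=[-4,3]  stable
  step 32. node 6  ⊔preds=[-4,3]  new=[-5,4]  old=[-4,3]  +wl: 0,2,4
  step 33. node 0  ⊔preds=[-5,4]  new=[-6,6]  old=[-6,5]  +wl: 
  step 34. node 2  ⊔preds=[-5,4]  new=[-4,5]  old=[-3,4]  +wl: 1
  step 35. node 4  ⊔preds=[-5,4]  new=[-5,4]  old=[-4,3]  +wl: 3,5
  step 36. node 1  ⊔preds=[-4,5]  new=[-5,4]  old=[-4,3]  +wl: 4,6
  step 37. node 3  ⊔preds=[-5,4]  new=[-5,4]  old=[-4,3]  +wl: 
  step 38. node 5  ⊔preds=[-5,4]  new=[-5,4]  old=[-4,3]  +wl: 
  step 39. node 4  ⊔preds=[-5,4]  new=[-5,4]  stable
  step 40. node 6  ⊔preds=[-5,4]  new=[-6,5]  old=[-5,4]  +wl: 0,2,4
  step 41. node 0  ⊔preds=[-6,5]  new=[-6,6]  stable
  step 42. node 2  ⊔preds=[-6,5]  new=[-5,6]  old=[-4,5]  +wl: 1
  step 43. node 4  ⊔preds=[-6,5]  new=[-6,5]  old=[-5,4]  +wl: 3,5
  step 44. node 1  ⊔preds=[-5,6]  new=[-6,5]  old=[-5,4]  +wl: 4,6
  step 45. node 3  ⊔preds=[-6,5]  new=[-6,5]  old=[-5,4]  +wl: 
  step 46. node 5  ⊔preds=[-6,5]  new=[-6,5]  old=[-5,4]  +wl: 
  step 47. node 4  ⊔preds=[-6,5]  new=[-6,5]  stable
  step 48. node 6  ⊔preds=[-6,5]  new=[-6,6]  old=[-6,5]  +wl: 0,2,4
  step 49. node 0  ⊔preds=[-6,6]  new=[-6,6]  stable
  step 50. node 2  ⊔preds=[-6,6]  new=[-5,6]  stable
  step 51. node 4  ⊔preds=[-6,6]  new=[-6,6]  old=[-6,5]  +wl: 3,5
  step 52. node 3  ⊔preds=[-6,6]  new=[-6,6]  old=[-6,5]  +wl: 4,6
  step 53. node 5  ⊔preds=[-6,6]  new=[-6,6]  old=[-6,5]  +wl: 
  step 54. node 4  ⊔preds=[-6,6]  new=[-6,6]  stable
  step 55. node 6  ⊔preds=[-6,6]  new=[-6,6]  stable

Least fixpoint reached:
  node 0: [-6,6]
  node 1: [-6,5]
  node 2: [-5,6]
  node 3: [-6,6]
  node 4: [-6,6]
  node 5: [-6,6]
  node 6: [-6,6]

[-6,6]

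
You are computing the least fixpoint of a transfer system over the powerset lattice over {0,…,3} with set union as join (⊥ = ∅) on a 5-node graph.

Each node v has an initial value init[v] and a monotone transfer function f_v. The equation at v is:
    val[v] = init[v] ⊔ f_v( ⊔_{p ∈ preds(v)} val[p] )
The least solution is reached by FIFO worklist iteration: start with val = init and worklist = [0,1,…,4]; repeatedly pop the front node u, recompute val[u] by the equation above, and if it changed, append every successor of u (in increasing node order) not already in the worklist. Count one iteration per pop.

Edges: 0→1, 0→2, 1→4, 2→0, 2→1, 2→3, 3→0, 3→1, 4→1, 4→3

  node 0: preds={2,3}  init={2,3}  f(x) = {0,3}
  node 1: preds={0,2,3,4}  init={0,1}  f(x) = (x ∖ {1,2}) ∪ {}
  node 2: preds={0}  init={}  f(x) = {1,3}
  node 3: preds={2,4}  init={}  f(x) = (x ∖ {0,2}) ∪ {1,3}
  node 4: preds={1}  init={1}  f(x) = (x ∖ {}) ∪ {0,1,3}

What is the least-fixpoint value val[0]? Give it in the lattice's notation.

Trace (8 dequeues):
  [1] u=0 | in {} | out {0,2,3} | prev {2,3} | push {}
  [2] u=1 | in {0,1,2,3} | out {0,1,3} | prev {0,1} | push {}
  [3] u=2 | in {0,2,3} | out {1,3} | prev {} | push {0,1}
  [4] u=3 | in {1,3} | out {1,3} | prev {} | push {}
  [5] u=4 | in {0,1,3} | out {0,1,3} | prev {1} | push {3}
  [6] u=0 | in {1,3} | out {0,2,3} | ==
  [7] u=1 | in {0,1,2,3} | out {0,1,3} | ==
  [8] u=3 | in {0,1,3} | out {1,3} | ==

Converged values:
  [0] {0,2,3}
  [1] {0,1,3}
  [2] {1,3}
  [3] {1,3}
  [4] {0,1,3}

{0,2,3}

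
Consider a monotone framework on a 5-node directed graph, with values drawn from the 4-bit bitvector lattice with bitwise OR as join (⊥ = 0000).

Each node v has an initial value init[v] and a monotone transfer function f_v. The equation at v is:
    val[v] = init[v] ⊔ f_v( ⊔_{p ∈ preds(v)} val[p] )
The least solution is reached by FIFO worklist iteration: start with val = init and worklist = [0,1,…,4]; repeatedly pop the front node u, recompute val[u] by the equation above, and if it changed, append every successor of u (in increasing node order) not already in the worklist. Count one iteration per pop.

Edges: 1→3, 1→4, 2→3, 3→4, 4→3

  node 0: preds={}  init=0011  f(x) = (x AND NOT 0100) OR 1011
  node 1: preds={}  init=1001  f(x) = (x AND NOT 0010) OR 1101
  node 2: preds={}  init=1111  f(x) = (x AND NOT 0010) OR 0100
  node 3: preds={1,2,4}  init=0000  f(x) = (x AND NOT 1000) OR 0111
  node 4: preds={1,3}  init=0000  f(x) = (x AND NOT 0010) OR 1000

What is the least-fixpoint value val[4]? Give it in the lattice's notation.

Iteration log — 6 steps:
  step 1. node 0  ⊔preds=0000  new=1011  old=0011  +wl: 
  step 2. node 1  ⊔preds=0000  new=1101  old=1001  +wl: 
  step 3. node 2  ⊔preds=0000  new=1111  stable
  step 4. node 3  ⊔preds=1111  new=0111  old=0000  +wl: 
  step 5. node 4  ⊔preds=1111  new=1101  old=0000  +wl: 3
  step 6. node 3  ⊔preds=1111  new=0111  stable

Least fixpoint reached:
  node 0: 1011
  node 1: 1101
  node 2: 1111
  node 3: 0111
  node 4: 1101

1101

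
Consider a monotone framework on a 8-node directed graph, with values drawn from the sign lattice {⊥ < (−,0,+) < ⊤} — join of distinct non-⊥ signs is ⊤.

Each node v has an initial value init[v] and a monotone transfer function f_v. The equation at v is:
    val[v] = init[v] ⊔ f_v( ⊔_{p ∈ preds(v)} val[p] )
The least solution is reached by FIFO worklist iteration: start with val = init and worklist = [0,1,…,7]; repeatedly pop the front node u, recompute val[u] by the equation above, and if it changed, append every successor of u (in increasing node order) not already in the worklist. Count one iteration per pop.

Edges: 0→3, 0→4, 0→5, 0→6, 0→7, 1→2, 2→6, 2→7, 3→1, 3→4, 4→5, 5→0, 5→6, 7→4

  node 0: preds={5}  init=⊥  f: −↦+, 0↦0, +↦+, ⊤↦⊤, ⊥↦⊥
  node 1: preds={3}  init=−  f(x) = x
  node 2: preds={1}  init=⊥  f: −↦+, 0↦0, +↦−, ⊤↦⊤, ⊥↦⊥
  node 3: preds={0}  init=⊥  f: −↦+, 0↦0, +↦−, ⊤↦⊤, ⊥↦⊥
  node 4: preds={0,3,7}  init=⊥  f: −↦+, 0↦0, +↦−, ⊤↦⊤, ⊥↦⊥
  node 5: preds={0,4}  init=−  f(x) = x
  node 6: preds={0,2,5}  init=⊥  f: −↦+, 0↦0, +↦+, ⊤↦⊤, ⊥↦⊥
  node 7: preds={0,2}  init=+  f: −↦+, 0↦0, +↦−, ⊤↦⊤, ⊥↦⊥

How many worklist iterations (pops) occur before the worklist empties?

20

Trace (20 dequeues):
  [1] u=0 | in − | out + | prev ⊥ | push {}
  [2] u=1 | in ⊥ | out − | ==
  [3] u=2 | in − | out + | prev ⊥ | push {}
  [4] u=3 | in + | out − | prev ⊥ | push {1}
  [5] u=4 | in ⊤ | out ⊤ | prev ⊥ | push {}
  [6] u=5 | in ⊤ | out ⊤ | prev − | push {0}
  [7] u=6 | in ⊤ | out ⊤ | prev ⊥ | push {}
  [8] u=7 | in + | out ⊤ | prev + | push {4}
  [9] u=1 | in − | out − | ==
  [10] u=0 | in ⊤ | out ⊤ | prev + | push {3,5,6,7}
  [11] u=4 | in ⊤ | out ⊤ | ==
  [12] u=3 | in ⊤ | out ⊤ | prev − | push {1,4}
  [13] u=5 | in ⊤ | out ⊤ | ==
  [14] u=6 | in ⊤ | out ⊤ | ==
  [15] u=7 | in ⊤ | out ⊤ | ==
  [16] u=1 | in ⊤ | out ⊤ | prev − | push {2}
  [17] u=4 | in ⊤ | out ⊤ | ==
  [18] u=2 | in ⊤ | out ⊤ | prev + | push {6,7}
  [19] u=6 | in ⊤ | out ⊤ | ==
  [20] u=7 | in ⊤ | out ⊤ | ==

Converged values:
  [0] ⊤
  [1] ⊤
  [2] ⊤
  [3] ⊤
  [4] ⊤
  [5] ⊤
  [6] ⊤
  [7] ⊤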